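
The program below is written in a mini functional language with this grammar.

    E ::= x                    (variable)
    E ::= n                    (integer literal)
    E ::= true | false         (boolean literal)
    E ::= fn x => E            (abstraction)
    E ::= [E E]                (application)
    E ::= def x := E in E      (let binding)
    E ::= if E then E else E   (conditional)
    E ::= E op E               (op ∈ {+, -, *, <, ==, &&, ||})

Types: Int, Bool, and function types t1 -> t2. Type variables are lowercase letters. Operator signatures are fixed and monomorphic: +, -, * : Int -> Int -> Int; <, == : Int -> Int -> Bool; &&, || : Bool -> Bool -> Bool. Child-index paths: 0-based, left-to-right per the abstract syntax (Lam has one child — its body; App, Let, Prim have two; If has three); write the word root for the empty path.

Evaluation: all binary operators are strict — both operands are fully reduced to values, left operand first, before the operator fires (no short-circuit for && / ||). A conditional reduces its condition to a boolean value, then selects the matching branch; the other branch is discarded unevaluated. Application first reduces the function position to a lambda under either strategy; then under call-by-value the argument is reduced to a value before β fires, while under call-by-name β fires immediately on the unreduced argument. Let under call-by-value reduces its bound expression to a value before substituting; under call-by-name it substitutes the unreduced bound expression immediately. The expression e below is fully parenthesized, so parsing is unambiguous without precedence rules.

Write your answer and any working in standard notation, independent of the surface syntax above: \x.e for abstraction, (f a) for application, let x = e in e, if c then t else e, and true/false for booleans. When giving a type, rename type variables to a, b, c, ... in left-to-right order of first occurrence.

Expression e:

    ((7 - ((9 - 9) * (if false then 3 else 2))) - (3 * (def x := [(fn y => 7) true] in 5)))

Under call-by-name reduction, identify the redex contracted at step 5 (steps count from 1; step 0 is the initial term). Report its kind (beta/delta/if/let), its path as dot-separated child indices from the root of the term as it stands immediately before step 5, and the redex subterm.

Answer: let at 1.1 : (let x = ((\y.7) true) in 5)

Trace:
step 0: ((7 - ((9 - 9) * (if false then 3 else 2))) - (3 * (let x = ((\y.7) true) in 5)))
step 1: [delta@0.1.0] ((7 - (0 * (if false then 3 else 2))) - (3 * (let x = ((\y.7) true) in 5)))
step 2: [if@0.1.1] ((7 - (0 * 2)) - (3 * (let x = ((\y.7) true) in 5)))
step 3: [delta@0.1] ((7 - 0) - (3 * (let x = ((\y.7) true) in 5)))
step 4: [delta@0] (7 - (3 * (let x = ((\y.7) true) in 5)))
step 5: [let@1.1] (7 - (3 * 5))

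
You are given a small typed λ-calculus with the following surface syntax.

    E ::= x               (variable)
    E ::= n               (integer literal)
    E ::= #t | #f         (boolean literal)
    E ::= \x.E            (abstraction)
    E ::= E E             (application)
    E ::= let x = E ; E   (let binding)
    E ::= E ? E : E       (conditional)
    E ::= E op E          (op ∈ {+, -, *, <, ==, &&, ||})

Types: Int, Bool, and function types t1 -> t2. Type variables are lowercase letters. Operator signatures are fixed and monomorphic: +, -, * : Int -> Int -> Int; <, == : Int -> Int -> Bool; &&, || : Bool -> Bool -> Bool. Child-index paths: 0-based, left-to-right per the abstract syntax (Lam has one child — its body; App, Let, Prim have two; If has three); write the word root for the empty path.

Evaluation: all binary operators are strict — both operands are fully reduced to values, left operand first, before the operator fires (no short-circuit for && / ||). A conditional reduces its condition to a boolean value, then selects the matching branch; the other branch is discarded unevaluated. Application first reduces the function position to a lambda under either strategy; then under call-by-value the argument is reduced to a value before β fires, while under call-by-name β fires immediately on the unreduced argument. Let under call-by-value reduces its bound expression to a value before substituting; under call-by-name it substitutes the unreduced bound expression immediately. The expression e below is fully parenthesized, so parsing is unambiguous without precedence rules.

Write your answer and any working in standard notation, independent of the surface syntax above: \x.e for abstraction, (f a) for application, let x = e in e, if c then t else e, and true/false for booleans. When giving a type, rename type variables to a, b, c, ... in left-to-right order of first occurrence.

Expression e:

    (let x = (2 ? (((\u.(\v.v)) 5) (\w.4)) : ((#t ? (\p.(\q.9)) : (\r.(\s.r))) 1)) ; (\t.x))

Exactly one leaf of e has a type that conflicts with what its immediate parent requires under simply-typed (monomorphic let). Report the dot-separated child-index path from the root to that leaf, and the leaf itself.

Answer: 0.0 : 2

Trace:
  unify Int ~ Bool
  FAIL: mismatch Int ~ Bool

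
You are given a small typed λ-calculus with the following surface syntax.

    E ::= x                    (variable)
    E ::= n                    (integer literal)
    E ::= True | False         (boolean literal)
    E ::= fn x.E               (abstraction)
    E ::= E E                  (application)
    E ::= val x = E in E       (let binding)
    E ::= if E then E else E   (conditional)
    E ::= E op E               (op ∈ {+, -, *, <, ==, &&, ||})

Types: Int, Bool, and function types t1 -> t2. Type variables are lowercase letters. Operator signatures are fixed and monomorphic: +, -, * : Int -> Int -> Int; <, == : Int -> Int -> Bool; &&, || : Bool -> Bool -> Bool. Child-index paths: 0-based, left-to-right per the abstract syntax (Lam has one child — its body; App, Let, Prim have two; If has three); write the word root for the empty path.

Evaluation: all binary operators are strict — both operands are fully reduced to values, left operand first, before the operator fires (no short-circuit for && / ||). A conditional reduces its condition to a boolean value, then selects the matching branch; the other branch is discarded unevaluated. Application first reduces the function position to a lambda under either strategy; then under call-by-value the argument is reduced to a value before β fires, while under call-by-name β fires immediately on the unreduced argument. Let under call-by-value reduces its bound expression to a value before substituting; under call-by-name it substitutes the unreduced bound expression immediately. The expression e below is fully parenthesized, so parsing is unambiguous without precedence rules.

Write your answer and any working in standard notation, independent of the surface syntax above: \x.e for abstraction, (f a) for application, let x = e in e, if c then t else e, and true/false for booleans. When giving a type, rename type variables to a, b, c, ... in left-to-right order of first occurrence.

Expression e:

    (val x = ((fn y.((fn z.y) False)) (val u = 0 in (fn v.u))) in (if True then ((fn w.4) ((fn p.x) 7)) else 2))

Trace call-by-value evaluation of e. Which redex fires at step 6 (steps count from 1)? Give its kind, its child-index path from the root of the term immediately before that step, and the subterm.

Working:
step 0: (let x = ((\y.((\z.y) false)) (let u = 0 in (\v.u))) in (if true then ((\w.4) ((\p.x) 7)) else 2))
step 1: [let@0.1] (let x = ((\y.((\z.y) false)) (\v.0)) in (if true then ((\w.4) ((\p.x) 7)) else 2))
step 2: [beta@0] (let x = ((\z.(\v.0)) false) in (if true then ((\w.4) ((\p.x) 7)) else 2))
step 3: [beta@0] (let x = (\v.0) in (if true then ((\w.4) ((\p.x) 7)) else 2))
step 4: [let@root] (if true then ((\w.4) ((\p.(\v.0)) 7)) else 2)
step 5: [if@root] ((\w.4) ((\p.(\v.0)) 7))
step 6: [beta@1] ((\w.4) (\v.0))

Answer: beta at 1 : ((\p.(\v.0)) 7)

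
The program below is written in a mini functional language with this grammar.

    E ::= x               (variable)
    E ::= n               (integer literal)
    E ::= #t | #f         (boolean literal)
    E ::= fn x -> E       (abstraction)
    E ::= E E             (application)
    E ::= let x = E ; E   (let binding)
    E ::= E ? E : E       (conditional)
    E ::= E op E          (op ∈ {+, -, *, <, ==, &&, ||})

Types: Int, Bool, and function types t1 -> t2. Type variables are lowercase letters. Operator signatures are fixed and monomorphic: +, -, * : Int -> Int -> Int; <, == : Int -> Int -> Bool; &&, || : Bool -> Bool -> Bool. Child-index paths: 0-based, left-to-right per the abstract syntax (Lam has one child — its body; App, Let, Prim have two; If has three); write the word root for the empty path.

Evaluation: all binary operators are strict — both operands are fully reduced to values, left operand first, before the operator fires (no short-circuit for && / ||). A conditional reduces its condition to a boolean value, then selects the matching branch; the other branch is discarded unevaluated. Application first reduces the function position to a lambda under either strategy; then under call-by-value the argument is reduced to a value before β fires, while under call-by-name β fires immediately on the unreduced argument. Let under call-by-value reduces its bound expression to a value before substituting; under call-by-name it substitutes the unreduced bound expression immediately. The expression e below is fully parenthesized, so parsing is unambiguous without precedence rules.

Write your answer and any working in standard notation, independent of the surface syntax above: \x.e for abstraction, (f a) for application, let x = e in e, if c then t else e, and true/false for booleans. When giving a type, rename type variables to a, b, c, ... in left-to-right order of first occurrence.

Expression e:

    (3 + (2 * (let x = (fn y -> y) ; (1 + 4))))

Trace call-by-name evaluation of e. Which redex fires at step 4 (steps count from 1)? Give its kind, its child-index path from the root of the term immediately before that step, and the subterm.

Answer: delta at root : (3 + 10)

Working:
step 0: (3 + (2 * (let x = (\y.y) in (1 + 4))))
step 1: [let@1.1] (3 + (2 * (1 + 4)))
step 2: [delta@1.1] (3 + (2 * 5))
step 3: [delta@1] (3 + 10)
step 4: [delta@root] 13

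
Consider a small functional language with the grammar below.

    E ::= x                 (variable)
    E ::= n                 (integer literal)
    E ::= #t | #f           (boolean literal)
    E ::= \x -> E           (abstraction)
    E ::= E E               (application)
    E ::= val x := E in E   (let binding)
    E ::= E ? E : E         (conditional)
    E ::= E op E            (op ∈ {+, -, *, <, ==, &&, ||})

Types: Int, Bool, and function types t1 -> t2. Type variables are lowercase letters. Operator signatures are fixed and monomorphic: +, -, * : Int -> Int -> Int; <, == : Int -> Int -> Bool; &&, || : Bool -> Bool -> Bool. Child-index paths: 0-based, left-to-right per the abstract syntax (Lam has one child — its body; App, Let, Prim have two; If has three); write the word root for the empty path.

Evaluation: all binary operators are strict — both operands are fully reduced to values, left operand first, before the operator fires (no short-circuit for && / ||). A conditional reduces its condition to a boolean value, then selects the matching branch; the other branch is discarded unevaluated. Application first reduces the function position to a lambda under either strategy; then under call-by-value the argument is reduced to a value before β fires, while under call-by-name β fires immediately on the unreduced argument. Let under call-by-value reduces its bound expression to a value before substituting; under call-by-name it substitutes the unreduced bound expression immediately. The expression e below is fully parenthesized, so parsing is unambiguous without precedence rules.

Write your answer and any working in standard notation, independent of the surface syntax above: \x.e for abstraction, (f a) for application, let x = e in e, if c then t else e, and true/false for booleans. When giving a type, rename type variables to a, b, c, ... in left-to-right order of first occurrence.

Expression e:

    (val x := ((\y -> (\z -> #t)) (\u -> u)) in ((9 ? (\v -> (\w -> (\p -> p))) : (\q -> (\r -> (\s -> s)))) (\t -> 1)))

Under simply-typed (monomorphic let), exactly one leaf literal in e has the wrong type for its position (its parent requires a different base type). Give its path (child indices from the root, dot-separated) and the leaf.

Answer: 1.0.0 : 9

Derivation:
\z._ : b -> Bool
\y._ : a -> b -> Bool
u : c
\u._ : c -> c
  unify a -> b -> Bool ~ (c -> c) -> d
  unify a ~ c -> c
  unify b -> Bool ~ d
_ _ : b -> Bool
let x : b -> Bool
  unify Int ~ Bool
  FAIL: mismatch Int ~ Bool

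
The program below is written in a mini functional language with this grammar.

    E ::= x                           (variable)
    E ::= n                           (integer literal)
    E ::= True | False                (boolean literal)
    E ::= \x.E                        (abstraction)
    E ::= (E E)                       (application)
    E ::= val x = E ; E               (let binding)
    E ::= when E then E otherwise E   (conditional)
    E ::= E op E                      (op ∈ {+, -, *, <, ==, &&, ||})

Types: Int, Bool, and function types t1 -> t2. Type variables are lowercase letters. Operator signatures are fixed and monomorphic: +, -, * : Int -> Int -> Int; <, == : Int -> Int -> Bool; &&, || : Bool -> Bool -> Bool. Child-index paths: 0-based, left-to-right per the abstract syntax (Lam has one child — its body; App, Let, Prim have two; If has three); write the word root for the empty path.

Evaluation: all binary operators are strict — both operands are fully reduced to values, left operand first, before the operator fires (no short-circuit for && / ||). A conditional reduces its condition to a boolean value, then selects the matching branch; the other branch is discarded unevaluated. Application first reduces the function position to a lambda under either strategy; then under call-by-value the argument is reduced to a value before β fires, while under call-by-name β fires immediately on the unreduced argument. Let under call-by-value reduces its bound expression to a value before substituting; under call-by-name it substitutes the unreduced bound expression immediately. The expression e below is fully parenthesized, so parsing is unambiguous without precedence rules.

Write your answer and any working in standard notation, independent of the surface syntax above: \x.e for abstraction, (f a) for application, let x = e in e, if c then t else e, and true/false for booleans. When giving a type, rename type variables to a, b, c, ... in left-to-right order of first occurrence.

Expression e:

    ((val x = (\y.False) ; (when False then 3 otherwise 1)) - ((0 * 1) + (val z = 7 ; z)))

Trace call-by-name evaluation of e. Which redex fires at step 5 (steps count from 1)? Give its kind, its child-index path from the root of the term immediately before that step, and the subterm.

Answer: delta at 1 : (0 + 7)

Derivation:
step 0: ((let x = (\y.false) in (if false then 3 else 1)) - ((0 * 1) + (let z = 7 in z)))
step 1: [let@0] ((if false then 3 else 1) - ((0 * 1) + (let z = 7 in z)))
step 2: [if@0] (1 - ((0 * 1) + (let z = 7 in z)))
step 3: [delta@1.0] (1 - (0 + (let z = 7 in z)))
step 4: [let@1.1] (1 - (0 + 7))
step 5: [delta@1] (1 - 7)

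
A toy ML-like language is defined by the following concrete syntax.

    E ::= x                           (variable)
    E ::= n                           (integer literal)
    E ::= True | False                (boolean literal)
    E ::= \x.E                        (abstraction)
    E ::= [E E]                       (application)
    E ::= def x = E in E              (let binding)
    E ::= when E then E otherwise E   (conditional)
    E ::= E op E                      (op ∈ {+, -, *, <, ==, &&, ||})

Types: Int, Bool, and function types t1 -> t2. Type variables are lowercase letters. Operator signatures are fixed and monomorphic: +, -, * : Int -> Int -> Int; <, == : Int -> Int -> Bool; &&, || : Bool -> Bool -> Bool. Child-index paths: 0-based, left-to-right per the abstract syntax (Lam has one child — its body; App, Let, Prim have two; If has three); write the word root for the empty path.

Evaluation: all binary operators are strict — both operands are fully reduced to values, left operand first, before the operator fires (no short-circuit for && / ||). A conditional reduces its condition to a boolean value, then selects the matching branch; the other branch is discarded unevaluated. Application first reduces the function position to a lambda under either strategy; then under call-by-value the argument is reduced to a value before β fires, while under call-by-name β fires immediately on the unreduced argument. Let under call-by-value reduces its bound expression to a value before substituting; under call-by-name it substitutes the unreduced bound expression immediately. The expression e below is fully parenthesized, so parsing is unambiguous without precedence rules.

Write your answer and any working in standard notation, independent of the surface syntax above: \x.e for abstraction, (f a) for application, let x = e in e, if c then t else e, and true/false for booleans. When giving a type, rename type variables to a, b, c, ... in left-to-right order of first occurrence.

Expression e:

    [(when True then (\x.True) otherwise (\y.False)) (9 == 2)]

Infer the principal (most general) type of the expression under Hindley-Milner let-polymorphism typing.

Working:
  unify Bool ~ Bool
\x._ : a -> Bool
\y._ : b -> Bool
  unify a -> Bool ~ b -> Bool
  unify a ~ b
  unify Bool ~ Bool
  unify Int ~ Int
  unify Int ~ Int
  unify b -> Bool ~ Bool -> c
  unify b ~ Bool
  unify Bool ~ c
_ _ : Bool

Answer: Bool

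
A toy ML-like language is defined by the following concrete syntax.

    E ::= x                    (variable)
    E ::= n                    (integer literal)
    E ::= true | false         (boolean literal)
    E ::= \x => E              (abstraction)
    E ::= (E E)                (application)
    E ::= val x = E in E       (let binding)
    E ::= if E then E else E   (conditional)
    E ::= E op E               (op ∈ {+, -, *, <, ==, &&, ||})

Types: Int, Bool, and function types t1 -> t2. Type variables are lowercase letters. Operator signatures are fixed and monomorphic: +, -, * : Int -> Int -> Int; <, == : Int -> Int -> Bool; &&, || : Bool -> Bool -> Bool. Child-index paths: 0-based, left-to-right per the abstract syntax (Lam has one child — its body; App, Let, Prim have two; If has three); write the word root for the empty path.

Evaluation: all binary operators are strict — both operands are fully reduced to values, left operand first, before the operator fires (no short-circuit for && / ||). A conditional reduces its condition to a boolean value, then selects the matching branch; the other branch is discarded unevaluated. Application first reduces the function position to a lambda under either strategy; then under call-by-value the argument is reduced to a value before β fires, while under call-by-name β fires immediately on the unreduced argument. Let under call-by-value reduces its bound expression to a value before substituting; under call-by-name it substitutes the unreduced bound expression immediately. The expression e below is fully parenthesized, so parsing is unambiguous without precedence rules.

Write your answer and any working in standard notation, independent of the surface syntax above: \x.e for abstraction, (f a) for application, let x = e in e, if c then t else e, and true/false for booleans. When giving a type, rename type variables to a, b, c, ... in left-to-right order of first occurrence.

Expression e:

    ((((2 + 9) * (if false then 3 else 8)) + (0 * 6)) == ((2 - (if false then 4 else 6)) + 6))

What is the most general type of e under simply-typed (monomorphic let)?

Working:
  unify Int ~ Int
  unify Int ~ Int
  unify Int ~ Int
  unify Bool ~ Bool
  unify Int ~ Int
  unify Int ~ Int
  unify Int ~ Int
  unify Int ~ Int
  unify Int ~ Int
  unify Int ~ Int
  unify Int ~ Int
  unify Int ~ Int
  unify Bool ~ Bool
  unify Int ~ Int
  unify Int ~ Int
  unify Int ~ Int
  unify Int ~ Int
  unify Int ~ Int

Answer: Bool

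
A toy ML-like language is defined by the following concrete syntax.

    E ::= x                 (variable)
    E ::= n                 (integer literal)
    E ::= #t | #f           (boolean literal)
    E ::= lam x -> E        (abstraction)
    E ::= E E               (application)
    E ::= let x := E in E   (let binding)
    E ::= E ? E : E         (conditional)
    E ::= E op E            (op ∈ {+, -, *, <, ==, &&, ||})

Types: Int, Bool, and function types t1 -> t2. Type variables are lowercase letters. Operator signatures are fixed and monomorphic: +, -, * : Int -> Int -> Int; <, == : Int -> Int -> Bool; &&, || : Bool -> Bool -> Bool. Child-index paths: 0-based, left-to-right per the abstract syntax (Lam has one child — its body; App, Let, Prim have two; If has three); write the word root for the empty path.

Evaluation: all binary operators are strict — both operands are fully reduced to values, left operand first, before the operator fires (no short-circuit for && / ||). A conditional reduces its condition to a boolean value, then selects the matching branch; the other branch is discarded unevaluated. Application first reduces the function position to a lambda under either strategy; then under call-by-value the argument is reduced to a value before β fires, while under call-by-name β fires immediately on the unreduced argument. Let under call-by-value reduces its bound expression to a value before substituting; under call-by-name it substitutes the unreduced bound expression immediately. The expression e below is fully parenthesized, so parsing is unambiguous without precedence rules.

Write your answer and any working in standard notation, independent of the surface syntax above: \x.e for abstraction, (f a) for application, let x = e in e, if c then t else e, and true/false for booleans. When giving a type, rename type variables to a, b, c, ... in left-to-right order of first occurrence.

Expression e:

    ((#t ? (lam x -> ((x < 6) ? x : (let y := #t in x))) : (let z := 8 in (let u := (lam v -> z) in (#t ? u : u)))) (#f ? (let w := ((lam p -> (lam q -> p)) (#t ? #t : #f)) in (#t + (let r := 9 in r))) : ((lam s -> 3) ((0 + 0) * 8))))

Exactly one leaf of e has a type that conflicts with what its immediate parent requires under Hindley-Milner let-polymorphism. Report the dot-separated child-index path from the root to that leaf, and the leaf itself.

Trace:
  unify Bool ~ Bool
x : a
  unify a ~ Int
  unify Int ~ Int
  unify Bool ~ Bool
x : Int
let y : Bool
x : Int
  unify Int ~ Int
\x._ : Int -> Int
let z : Int
z : Int
\v._ : b -> Int
let u : forall. b -> Int
  unify Bool ~ Bool
u : c -> Int
u : d -> Int
  unify c -> Int ~ d -> Int
  unify c ~ d
  unify Int ~ Int
  unify Int -> Int ~ d -> Int
  unify Int ~ d
  unify Int ~ Int
  unify Bool ~ Bool
p : e
\q._ : f -> e
\p._ : e -> f -> e
  unify Bool ~ Bool
  unify Bool ~ Bool
  unify e -> f -> e ~ Bool -> g
  unify e ~ Bool
  unify f -> Bool ~ g
_ _ : f -> Bool
let w : forall. f -> Bool
  unify Bool ~ Int
  FAIL: mismatch Bool ~ Int

Answer: 1.1.1.0 : true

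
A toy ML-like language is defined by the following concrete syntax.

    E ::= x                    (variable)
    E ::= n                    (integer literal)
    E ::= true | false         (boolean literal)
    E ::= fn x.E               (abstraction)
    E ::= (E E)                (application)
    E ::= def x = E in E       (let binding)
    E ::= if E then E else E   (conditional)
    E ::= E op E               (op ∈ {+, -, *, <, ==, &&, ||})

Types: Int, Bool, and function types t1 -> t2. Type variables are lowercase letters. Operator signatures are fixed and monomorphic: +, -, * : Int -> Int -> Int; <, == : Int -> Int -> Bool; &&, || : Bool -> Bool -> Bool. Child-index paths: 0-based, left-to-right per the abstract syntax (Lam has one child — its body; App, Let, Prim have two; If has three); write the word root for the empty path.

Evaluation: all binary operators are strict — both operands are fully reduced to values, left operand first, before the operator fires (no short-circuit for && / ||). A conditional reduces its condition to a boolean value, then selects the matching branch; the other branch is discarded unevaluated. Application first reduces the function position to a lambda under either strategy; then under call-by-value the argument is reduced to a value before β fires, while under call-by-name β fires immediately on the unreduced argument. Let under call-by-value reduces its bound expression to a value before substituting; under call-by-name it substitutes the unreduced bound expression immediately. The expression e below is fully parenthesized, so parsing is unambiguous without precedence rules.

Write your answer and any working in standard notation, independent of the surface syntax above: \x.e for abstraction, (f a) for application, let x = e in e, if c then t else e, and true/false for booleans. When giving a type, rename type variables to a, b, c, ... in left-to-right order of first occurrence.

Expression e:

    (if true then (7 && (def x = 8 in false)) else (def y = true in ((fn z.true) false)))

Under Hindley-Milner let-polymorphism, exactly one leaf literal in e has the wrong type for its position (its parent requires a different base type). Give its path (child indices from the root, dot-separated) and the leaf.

Answer: 1.0 : 7

Derivation:
  unify Bool ~ Bool
  unify Int ~ Bool
  FAIL: mismatch Int ~ Bool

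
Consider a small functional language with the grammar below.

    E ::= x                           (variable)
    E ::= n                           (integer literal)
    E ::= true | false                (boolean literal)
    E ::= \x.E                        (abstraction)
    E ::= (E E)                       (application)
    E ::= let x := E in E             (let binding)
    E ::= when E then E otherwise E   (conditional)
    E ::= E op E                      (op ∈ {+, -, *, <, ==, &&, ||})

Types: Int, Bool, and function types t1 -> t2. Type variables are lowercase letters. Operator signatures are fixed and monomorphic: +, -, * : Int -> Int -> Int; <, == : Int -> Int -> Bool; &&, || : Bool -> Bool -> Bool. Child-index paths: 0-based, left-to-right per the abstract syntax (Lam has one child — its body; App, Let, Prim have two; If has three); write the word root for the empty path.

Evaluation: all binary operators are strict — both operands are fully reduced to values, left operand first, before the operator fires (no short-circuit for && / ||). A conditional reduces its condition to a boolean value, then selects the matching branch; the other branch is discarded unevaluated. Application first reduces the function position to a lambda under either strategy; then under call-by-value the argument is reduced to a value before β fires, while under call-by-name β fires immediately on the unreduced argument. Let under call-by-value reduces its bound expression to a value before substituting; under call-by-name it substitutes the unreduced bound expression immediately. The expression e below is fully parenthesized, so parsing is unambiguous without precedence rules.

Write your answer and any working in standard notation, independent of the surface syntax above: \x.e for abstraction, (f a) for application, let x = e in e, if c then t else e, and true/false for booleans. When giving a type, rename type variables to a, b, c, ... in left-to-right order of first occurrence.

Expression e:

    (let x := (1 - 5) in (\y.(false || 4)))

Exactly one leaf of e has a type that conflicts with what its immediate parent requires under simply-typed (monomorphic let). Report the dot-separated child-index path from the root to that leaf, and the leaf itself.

Working:
  unify Int ~ Int
  unify Int ~ Int
let x : Int
  unify Bool ~ Bool
  unify Int ~ Bool
  FAIL: mismatch Int ~ Bool

Answer: 1.0.1 : 4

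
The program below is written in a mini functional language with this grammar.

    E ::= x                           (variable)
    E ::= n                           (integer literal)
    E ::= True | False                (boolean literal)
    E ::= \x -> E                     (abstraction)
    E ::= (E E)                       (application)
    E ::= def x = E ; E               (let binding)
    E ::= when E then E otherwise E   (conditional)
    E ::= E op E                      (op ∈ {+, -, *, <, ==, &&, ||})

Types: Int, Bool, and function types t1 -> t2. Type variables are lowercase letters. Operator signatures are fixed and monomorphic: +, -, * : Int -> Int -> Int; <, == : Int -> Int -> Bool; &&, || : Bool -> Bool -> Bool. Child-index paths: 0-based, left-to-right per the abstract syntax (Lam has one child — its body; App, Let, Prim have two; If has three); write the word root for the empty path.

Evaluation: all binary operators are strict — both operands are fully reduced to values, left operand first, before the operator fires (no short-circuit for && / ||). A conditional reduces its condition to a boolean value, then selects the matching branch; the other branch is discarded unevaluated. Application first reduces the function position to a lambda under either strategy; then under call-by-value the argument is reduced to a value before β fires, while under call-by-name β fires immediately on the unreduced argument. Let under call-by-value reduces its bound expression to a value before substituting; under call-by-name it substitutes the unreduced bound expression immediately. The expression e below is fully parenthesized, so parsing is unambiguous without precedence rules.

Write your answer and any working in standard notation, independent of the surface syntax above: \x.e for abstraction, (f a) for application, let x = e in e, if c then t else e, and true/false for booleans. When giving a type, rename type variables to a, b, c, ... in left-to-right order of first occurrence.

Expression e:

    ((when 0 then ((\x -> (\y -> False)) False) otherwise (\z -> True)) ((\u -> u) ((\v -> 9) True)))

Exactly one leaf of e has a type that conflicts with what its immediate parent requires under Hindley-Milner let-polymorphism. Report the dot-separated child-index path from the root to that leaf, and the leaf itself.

Working:
  unify Int ~ Bool
  FAIL: mismatch Int ~ Bool

Answer: 0.0 : 0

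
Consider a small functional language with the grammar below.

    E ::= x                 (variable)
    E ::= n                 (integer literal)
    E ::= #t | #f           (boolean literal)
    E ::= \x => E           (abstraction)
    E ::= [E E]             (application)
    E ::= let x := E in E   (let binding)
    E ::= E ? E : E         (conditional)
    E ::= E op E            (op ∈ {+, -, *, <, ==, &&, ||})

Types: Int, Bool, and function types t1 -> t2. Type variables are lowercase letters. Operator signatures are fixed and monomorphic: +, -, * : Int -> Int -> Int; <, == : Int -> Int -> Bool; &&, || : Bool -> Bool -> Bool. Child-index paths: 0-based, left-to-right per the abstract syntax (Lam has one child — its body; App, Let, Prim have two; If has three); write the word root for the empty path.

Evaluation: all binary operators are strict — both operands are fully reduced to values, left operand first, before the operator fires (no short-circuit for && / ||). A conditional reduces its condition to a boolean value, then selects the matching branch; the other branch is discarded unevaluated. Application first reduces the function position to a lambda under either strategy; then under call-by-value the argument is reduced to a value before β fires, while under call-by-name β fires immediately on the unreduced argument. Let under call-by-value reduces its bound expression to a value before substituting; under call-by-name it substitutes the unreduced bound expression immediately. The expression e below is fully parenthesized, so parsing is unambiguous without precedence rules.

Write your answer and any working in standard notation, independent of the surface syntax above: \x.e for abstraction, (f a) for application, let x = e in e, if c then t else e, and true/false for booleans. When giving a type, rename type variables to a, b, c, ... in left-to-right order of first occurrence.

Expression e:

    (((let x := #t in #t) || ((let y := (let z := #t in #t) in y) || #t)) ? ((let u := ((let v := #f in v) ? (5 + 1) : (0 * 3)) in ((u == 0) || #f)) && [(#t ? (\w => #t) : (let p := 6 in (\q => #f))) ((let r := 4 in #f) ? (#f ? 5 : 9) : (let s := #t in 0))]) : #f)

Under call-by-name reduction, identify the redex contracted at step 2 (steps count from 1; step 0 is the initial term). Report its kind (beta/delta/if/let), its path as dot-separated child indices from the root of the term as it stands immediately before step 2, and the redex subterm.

Answer: let at 0.1.0 : (let y = (let z = true in true) in y)

Derivation:
step 0: (if ((let x = true in true) || ((let y = (let z = true in true) in y) || true)) then ((let u = (if (let v = false in v) then (5 + 1) else (0 * 3)) in ((u == 0) || false)) && ((if true then (\w.true) else (let p = 6 in (\q.false))) (if (let r = 4 in false) then (if false then 5 else 9) else (let s = true in 0)))) else false)
step 1: [let@0.0] (if (true || ((let y = (let z = true in true) in y) || true)) then ((let u = (if (let v = false in v) then (5 + 1) else (0 * 3)) in ((u == 0) || false)) && ((if true then (\w.true) else (let p = 6 in (\q.false))) (if (let r = 4 in false) then (if false then 5 else 9) else (let s = true in 0)))) else false)
step 2: [let@0.1.0] (if (true || ((let z = true in true) || true)) then ((let u = (if (let v = false in v) then (5 + 1) else (0 * 3)) in ((u == 0) || false)) && ((if true then (\w.true) else (let p = 6 in (\q.false))) (if (let r = 4 in false) then (if false then 5 else 9) else (let s = true in 0)))) else false)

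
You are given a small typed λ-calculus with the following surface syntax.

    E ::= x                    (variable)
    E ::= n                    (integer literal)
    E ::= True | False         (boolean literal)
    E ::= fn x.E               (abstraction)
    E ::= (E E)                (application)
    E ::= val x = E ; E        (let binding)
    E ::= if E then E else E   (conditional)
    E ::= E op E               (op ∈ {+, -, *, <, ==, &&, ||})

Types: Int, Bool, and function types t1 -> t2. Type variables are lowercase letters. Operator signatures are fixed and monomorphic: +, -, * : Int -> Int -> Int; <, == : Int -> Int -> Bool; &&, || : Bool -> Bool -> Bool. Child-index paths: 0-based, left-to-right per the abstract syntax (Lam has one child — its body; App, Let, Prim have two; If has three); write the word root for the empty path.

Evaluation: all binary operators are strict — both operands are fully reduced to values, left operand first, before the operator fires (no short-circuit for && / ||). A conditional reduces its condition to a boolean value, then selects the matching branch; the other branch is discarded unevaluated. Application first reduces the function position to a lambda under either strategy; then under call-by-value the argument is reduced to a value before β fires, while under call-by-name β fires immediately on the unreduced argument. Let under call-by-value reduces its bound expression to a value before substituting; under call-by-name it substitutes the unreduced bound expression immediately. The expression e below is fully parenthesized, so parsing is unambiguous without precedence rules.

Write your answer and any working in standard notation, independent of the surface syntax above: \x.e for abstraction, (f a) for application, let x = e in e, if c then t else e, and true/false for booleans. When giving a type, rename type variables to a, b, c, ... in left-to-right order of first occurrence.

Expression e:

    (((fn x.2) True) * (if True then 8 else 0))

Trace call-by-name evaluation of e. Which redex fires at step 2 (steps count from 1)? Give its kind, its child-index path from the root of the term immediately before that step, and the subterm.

Answer: if at 1 : (if true then 8 else 0)

Trace:
step 0: (((\x.2) true) * (if true then 8 else 0))
step 1: [beta@0] (2 * (if true then 8 else 0))
step 2: [if@1] (2 * 8)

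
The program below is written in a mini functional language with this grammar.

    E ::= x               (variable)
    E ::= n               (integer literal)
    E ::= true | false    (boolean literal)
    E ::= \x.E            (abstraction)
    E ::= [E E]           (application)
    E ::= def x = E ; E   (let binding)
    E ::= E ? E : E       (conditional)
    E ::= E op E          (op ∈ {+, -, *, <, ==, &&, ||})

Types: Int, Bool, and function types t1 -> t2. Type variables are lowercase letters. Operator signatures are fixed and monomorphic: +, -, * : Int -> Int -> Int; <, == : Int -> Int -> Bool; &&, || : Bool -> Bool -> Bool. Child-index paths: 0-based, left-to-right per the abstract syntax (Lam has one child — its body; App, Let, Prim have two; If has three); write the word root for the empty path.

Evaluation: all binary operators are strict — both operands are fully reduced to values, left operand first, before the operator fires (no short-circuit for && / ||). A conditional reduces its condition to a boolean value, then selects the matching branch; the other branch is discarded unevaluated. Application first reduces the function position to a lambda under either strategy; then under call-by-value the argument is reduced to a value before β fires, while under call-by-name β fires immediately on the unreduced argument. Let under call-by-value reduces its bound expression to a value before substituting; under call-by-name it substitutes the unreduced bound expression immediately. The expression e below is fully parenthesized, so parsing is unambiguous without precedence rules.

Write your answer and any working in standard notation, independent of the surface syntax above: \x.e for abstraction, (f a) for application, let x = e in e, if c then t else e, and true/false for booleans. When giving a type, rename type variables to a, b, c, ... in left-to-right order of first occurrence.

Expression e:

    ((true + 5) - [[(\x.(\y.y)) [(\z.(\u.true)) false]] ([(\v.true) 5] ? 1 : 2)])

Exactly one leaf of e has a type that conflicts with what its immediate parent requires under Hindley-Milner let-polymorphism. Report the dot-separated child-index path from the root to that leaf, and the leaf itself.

Answer: 0.0 : true

Trace:
  unify Bool ~ Int
  FAIL: mismatch Bool ~ Int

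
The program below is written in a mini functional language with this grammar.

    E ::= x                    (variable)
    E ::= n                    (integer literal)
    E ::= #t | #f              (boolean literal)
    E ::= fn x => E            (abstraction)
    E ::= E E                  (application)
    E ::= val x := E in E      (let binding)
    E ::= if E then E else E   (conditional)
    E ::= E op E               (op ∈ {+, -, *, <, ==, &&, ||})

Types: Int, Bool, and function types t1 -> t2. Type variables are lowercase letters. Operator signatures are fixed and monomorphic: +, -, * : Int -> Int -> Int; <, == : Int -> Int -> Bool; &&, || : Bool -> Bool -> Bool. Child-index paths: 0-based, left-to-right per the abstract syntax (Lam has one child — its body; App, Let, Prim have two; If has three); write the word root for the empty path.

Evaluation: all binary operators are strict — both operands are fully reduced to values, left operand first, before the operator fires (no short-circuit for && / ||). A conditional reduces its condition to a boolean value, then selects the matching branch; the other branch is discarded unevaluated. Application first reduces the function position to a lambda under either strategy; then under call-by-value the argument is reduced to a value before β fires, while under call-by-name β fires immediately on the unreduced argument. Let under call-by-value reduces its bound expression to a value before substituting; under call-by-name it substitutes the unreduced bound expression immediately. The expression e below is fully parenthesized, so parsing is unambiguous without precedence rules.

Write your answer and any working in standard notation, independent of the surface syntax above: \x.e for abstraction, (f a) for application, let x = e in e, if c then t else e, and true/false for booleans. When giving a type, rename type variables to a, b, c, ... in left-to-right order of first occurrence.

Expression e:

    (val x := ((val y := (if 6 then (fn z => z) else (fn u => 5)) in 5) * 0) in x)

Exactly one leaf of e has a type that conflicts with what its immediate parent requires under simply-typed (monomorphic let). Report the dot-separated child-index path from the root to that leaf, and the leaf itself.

Working:
  unify Int ~ Bool
  FAIL: mismatch Int ~ Bool

Answer: 0.0.0.0 : 6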